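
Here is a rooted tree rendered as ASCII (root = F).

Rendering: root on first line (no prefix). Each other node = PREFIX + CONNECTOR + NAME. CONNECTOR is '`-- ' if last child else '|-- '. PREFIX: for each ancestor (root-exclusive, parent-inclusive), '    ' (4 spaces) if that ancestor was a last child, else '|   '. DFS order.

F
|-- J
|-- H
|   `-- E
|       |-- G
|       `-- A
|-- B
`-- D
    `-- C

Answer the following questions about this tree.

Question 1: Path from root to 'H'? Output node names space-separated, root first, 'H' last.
Walk down from root: F -> H

Answer: F H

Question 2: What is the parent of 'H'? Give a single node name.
Answer: F

Derivation:
Scan adjacency: H appears as child of F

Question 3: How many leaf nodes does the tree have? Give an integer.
Answer: 5

Derivation:
Leaves (nodes with no children): A, B, C, G, J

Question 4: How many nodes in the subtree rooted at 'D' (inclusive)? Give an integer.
Subtree rooted at D contains: C, D
Count = 2

Answer: 2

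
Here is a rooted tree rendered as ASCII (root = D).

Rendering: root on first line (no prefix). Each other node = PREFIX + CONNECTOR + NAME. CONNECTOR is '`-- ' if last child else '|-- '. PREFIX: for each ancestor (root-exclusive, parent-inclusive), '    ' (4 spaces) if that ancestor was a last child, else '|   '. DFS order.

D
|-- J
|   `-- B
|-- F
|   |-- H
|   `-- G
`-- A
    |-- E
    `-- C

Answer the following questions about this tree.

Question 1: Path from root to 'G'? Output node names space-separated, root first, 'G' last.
Answer: D F G

Derivation:
Walk down from root: D -> F -> G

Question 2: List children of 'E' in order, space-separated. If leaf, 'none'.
Answer: none

Derivation:
Node E's children (from adjacency): (leaf)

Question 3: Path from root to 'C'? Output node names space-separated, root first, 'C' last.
Walk down from root: D -> A -> C

Answer: D A C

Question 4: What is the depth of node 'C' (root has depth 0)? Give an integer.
Answer: 2

Derivation:
Path from root to C: D -> A -> C
Depth = number of edges = 2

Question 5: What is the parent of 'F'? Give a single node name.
Scan adjacency: F appears as child of D

Answer: D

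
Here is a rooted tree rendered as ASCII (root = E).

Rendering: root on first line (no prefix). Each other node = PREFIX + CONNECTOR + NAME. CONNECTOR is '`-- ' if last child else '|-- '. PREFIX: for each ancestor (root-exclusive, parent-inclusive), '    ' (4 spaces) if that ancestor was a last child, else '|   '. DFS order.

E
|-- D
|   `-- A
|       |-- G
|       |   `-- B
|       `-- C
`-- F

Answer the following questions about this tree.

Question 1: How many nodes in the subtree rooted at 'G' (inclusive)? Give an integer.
Answer: 2

Derivation:
Subtree rooted at G contains: B, G
Count = 2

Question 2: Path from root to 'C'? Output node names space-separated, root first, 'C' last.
Walk down from root: E -> D -> A -> C

Answer: E D A C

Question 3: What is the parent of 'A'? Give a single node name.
Answer: D

Derivation:
Scan adjacency: A appears as child of D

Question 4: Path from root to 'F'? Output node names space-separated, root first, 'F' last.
Walk down from root: E -> F

Answer: E F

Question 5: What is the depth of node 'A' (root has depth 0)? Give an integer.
Answer: 2

Derivation:
Path from root to A: E -> D -> A
Depth = number of edges = 2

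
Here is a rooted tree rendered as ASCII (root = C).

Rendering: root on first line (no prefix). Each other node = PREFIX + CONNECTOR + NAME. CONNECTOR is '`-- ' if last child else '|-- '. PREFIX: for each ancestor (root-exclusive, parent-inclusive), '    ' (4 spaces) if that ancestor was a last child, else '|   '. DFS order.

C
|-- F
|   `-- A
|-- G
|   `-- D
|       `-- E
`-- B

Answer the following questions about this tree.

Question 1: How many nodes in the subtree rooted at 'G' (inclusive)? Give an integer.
Subtree rooted at G contains: D, E, G
Count = 3

Answer: 3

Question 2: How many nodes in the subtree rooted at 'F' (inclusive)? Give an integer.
Answer: 2

Derivation:
Subtree rooted at F contains: A, F
Count = 2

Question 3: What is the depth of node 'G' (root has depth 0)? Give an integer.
Path from root to G: C -> G
Depth = number of edges = 1

Answer: 1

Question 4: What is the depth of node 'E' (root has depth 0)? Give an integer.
Answer: 3

Derivation:
Path from root to E: C -> G -> D -> E
Depth = number of edges = 3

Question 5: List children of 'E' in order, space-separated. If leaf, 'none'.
Node E's children (from adjacency): (leaf)

Answer: none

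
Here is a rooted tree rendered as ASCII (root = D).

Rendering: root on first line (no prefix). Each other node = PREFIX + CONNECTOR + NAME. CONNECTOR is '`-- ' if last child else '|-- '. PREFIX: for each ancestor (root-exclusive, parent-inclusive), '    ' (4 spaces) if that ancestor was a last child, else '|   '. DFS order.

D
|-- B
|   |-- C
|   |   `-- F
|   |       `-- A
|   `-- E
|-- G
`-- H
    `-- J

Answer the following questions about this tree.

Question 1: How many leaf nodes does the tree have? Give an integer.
Answer: 4

Derivation:
Leaves (nodes with no children): A, E, G, J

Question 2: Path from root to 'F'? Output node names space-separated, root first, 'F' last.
Answer: D B C F

Derivation:
Walk down from root: D -> B -> C -> F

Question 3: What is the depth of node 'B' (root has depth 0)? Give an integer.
Answer: 1

Derivation:
Path from root to B: D -> B
Depth = number of edges = 1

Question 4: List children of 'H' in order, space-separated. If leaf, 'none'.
Node H's children (from adjacency): J

Answer: J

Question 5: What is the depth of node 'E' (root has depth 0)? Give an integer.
Path from root to E: D -> B -> E
Depth = number of edges = 2

Answer: 2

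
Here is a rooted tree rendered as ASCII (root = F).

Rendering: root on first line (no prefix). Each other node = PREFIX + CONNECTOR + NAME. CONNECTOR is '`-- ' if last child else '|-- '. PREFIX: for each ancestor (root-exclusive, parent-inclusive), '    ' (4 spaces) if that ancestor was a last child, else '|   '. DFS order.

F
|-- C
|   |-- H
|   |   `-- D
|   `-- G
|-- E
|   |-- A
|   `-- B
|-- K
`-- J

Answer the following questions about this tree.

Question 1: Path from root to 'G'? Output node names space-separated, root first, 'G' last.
Walk down from root: F -> C -> G

Answer: F C G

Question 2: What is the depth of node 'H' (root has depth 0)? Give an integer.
Path from root to H: F -> C -> H
Depth = number of edges = 2

Answer: 2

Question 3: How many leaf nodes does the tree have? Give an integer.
Answer: 6

Derivation:
Leaves (nodes with no children): A, B, D, G, J, K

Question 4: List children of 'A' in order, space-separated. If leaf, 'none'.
Answer: none

Derivation:
Node A's children (from adjacency): (leaf)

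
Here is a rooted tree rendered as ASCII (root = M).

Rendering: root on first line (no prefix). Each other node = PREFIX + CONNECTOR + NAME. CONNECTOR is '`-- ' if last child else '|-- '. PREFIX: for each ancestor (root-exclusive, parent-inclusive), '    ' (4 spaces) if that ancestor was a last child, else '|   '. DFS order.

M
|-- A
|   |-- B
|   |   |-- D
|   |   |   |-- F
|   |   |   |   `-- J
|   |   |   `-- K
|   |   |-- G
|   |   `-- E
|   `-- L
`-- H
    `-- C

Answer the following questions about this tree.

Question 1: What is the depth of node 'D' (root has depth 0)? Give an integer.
Path from root to D: M -> A -> B -> D
Depth = number of edges = 3

Answer: 3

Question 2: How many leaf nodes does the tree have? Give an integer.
Answer: 6

Derivation:
Leaves (nodes with no children): C, E, G, J, K, L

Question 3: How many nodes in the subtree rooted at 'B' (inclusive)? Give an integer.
Answer: 7

Derivation:
Subtree rooted at B contains: B, D, E, F, G, J, K
Count = 7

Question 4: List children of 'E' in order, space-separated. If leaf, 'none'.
Answer: none

Derivation:
Node E's children (from adjacency): (leaf)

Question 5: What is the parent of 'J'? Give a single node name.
Answer: F

Derivation:
Scan adjacency: J appears as child of F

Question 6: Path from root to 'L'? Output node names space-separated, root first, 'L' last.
Answer: M A L

Derivation:
Walk down from root: M -> A -> L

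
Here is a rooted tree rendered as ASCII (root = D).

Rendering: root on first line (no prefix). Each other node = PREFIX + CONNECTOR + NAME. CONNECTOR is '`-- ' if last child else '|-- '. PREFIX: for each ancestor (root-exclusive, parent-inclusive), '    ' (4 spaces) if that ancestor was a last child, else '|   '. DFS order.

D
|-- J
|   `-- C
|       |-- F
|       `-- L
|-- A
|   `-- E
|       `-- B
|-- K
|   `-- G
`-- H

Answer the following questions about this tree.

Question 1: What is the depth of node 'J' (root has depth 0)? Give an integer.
Path from root to J: D -> J
Depth = number of edges = 1

Answer: 1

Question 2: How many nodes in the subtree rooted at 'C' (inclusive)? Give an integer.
Subtree rooted at C contains: C, F, L
Count = 3

Answer: 3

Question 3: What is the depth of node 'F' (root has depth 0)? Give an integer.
Answer: 3

Derivation:
Path from root to F: D -> J -> C -> F
Depth = number of edges = 3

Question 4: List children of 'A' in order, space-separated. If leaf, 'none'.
Node A's children (from adjacency): E

Answer: E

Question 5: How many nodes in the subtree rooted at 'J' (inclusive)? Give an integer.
Subtree rooted at J contains: C, F, J, L
Count = 4

Answer: 4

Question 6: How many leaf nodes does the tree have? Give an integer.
Leaves (nodes with no children): B, F, G, H, L

Answer: 5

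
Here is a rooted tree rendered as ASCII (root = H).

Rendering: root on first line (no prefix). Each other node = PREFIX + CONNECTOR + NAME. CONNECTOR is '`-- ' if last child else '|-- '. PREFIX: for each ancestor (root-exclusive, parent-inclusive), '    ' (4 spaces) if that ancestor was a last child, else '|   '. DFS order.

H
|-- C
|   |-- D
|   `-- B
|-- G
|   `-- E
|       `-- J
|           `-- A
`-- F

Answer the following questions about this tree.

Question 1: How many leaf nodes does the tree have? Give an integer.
Answer: 4

Derivation:
Leaves (nodes with no children): A, B, D, F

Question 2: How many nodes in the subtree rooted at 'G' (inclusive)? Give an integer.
Subtree rooted at G contains: A, E, G, J
Count = 4

Answer: 4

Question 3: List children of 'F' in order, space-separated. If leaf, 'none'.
Node F's children (from adjacency): (leaf)

Answer: none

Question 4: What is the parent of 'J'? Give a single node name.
Answer: E

Derivation:
Scan adjacency: J appears as child of E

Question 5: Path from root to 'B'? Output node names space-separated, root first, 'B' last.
Walk down from root: H -> C -> B

Answer: H C B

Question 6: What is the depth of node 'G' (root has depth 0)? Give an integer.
Path from root to G: H -> G
Depth = number of edges = 1

Answer: 1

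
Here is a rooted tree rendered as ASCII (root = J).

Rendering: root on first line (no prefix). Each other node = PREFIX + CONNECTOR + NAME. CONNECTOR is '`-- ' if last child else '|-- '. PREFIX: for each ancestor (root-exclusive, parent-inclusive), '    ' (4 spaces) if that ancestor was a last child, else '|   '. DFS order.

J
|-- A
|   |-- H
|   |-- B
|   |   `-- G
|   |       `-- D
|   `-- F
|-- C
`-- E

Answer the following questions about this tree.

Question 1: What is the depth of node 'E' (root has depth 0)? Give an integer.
Answer: 1

Derivation:
Path from root to E: J -> E
Depth = number of edges = 1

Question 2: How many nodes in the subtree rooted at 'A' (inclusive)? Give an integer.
Subtree rooted at A contains: A, B, D, F, G, H
Count = 6

Answer: 6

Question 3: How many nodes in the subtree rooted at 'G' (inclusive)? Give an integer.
Answer: 2

Derivation:
Subtree rooted at G contains: D, G
Count = 2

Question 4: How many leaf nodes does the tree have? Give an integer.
Answer: 5

Derivation:
Leaves (nodes with no children): C, D, E, F, H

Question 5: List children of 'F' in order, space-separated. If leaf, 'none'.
Node F's children (from adjacency): (leaf)

Answer: none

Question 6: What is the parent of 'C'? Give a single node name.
Scan adjacency: C appears as child of J

Answer: J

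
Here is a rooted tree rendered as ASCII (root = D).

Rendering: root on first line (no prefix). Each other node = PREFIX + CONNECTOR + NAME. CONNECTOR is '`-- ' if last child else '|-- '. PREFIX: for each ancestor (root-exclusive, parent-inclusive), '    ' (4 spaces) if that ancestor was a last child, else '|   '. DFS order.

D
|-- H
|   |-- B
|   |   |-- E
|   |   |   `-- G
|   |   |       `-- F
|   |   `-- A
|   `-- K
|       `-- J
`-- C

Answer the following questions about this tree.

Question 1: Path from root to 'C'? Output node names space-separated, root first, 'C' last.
Answer: D C

Derivation:
Walk down from root: D -> C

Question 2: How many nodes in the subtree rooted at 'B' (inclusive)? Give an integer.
Answer: 5

Derivation:
Subtree rooted at B contains: A, B, E, F, G
Count = 5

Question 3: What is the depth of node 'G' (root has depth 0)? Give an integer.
Path from root to G: D -> H -> B -> E -> G
Depth = number of edges = 4

Answer: 4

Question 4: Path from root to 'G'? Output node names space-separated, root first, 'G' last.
Walk down from root: D -> H -> B -> E -> G

Answer: D H B E G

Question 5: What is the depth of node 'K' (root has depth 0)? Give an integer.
Answer: 2

Derivation:
Path from root to K: D -> H -> K
Depth = number of edges = 2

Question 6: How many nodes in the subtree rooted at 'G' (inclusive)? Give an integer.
Answer: 2

Derivation:
Subtree rooted at G contains: F, G
Count = 2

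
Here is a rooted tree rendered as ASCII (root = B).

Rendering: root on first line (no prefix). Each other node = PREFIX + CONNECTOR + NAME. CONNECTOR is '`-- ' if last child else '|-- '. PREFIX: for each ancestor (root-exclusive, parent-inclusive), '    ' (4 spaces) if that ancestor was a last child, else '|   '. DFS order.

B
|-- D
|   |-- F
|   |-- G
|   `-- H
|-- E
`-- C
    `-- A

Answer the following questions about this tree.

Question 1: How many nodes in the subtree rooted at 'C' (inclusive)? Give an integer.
Subtree rooted at C contains: A, C
Count = 2

Answer: 2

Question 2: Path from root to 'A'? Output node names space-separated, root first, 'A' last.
Walk down from root: B -> C -> A

Answer: B C A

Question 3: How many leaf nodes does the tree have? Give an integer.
Leaves (nodes with no children): A, E, F, G, H

Answer: 5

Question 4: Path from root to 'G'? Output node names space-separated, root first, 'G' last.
Answer: B D G

Derivation:
Walk down from root: B -> D -> G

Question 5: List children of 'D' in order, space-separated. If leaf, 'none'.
Answer: F G H

Derivation:
Node D's children (from adjacency): F, G, H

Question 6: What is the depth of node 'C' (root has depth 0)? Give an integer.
Answer: 1

Derivation:
Path from root to C: B -> C
Depth = number of edges = 1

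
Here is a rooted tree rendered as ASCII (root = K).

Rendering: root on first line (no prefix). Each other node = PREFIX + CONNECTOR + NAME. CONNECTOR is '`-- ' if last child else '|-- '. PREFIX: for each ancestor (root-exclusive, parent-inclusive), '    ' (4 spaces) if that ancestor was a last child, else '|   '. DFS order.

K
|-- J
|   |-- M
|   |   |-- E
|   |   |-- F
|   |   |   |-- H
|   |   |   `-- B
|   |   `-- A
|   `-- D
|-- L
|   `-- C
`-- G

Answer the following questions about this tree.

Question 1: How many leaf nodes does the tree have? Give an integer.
Leaves (nodes with no children): A, B, C, D, E, G, H

Answer: 7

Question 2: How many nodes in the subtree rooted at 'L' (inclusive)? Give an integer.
Answer: 2

Derivation:
Subtree rooted at L contains: C, L
Count = 2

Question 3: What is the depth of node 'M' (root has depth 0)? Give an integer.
Path from root to M: K -> J -> M
Depth = number of edges = 2

Answer: 2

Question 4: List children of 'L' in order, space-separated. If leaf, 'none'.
Node L's children (from adjacency): C

Answer: C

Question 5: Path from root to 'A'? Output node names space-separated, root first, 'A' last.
Walk down from root: K -> J -> M -> A

Answer: K J M A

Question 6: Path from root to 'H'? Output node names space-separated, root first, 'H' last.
Walk down from root: K -> J -> M -> F -> H

Answer: K J M F H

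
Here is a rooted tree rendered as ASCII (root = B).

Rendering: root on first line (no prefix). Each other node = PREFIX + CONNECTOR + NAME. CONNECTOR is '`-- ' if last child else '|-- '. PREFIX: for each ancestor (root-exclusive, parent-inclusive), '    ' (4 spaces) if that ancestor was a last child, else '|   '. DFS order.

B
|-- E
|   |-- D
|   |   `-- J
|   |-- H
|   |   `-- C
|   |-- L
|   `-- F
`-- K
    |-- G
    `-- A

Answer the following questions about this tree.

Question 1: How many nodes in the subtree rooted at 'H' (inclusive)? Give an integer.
Subtree rooted at H contains: C, H
Count = 2

Answer: 2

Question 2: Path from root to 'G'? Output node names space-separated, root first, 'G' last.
Answer: B K G

Derivation:
Walk down from root: B -> K -> G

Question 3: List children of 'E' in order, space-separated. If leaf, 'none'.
Node E's children (from adjacency): D, H, L, F

Answer: D H L F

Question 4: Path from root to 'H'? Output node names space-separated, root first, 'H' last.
Answer: B E H

Derivation:
Walk down from root: B -> E -> H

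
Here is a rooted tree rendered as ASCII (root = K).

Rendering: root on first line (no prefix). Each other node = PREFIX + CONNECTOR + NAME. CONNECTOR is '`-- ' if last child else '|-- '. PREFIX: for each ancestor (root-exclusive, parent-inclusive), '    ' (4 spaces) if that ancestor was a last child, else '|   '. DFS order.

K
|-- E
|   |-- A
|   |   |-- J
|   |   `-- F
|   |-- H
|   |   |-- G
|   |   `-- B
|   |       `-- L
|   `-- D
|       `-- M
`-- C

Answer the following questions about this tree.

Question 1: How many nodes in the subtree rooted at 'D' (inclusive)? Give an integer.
Answer: 2

Derivation:
Subtree rooted at D contains: D, M
Count = 2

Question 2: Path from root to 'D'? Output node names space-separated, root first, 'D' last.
Answer: K E D

Derivation:
Walk down from root: K -> E -> D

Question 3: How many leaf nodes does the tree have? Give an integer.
Answer: 6

Derivation:
Leaves (nodes with no children): C, F, G, J, L, M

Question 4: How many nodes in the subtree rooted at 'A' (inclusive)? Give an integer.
Subtree rooted at A contains: A, F, J
Count = 3

Answer: 3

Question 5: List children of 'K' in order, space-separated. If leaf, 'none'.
Answer: E C

Derivation:
Node K's children (from adjacency): E, C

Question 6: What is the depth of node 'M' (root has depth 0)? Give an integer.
Path from root to M: K -> E -> D -> M
Depth = number of edges = 3

Answer: 3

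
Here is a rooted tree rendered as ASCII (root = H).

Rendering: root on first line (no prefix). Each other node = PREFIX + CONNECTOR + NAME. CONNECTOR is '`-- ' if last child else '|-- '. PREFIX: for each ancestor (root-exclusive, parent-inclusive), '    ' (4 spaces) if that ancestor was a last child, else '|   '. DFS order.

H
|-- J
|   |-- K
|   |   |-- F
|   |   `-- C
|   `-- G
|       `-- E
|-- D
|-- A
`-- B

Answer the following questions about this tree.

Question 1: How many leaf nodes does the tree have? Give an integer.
Leaves (nodes with no children): A, B, C, D, E, F

Answer: 6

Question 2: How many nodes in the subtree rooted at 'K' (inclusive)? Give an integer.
Subtree rooted at K contains: C, F, K
Count = 3

Answer: 3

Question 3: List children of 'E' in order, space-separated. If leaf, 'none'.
Node E's children (from adjacency): (leaf)

Answer: none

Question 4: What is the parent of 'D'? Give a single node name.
Answer: H

Derivation:
Scan adjacency: D appears as child of H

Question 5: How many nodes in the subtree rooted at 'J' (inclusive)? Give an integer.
Answer: 6

Derivation:
Subtree rooted at J contains: C, E, F, G, J, K
Count = 6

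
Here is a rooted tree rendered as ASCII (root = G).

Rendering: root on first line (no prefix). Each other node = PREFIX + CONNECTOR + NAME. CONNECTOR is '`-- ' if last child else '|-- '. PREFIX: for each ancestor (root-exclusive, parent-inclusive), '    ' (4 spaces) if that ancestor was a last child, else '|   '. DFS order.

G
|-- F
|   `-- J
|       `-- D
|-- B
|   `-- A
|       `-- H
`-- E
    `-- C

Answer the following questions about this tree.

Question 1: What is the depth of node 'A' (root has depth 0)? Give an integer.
Answer: 2

Derivation:
Path from root to A: G -> B -> A
Depth = number of edges = 2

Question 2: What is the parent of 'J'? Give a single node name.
Scan adjacency: J appears as child of F

Answer: F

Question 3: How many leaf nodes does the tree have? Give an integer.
Leaves (nodes with no children): C, D, H

Answer: 3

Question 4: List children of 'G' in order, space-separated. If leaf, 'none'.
Answer: F B E

Derivation:
Node G's children (from adjacency): F, B, E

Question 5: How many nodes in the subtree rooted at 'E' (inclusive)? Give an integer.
Answer: 2

Derivation:
Subtree rooted at E contains: C, E
Count = 2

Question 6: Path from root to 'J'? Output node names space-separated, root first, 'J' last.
Answer: G F J

Derivation:
Walk down from root: G -> F -> J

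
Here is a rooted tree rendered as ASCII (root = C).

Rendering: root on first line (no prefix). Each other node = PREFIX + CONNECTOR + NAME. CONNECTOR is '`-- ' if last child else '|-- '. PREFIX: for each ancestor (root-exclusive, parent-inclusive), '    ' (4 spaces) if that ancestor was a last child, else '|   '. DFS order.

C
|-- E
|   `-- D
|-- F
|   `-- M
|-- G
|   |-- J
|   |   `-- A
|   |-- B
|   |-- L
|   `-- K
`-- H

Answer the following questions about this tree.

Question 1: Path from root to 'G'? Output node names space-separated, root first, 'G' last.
Answer: C G

Derivation:
Walk down from root: C -> G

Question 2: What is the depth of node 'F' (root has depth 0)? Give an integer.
Path from root to F: C -> F
Depth = number of edges = 1

Answer: 1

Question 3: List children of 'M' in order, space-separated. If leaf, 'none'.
Node M's children (from adjacency): (leaf)

Answer: none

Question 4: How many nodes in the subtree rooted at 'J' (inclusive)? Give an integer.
Subtree rooted at J contains: A, J
Count = 2

Answer: 2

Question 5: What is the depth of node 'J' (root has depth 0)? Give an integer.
Path from root to J: C -> G -> J
Depth = number of edges = 2

Answer: 2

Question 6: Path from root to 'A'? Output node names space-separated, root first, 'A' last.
Answer: C G J A

Derivation:
Walk down from root: C -> G -> J -> A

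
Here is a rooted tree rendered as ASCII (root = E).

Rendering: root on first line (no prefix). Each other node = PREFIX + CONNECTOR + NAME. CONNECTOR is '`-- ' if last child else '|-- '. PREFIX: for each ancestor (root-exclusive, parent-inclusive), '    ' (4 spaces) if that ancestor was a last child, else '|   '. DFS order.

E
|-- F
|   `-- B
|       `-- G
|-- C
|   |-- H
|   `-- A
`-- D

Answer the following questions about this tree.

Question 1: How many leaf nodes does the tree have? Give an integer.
Answer: 4

Derivation:
Leaves (nodes with no children): A, D, G, H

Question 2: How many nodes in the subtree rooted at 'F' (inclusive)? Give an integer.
Answer: 3

Derivation:
Subtree rooted at F contains: B, F, G
Count = 3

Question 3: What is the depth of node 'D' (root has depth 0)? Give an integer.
Answer: 1

Derivation:
Path from root to D: E -> D
Depth = number of edges = 1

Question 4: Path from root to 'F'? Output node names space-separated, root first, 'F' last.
Answer: E F

Derivation:
Walk down from root: E -> F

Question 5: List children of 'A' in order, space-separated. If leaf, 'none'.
Node A's children (from adjacency): (leaf)

Answer: none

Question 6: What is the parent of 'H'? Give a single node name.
Scan adjacency: H appears as child of C

Answer: C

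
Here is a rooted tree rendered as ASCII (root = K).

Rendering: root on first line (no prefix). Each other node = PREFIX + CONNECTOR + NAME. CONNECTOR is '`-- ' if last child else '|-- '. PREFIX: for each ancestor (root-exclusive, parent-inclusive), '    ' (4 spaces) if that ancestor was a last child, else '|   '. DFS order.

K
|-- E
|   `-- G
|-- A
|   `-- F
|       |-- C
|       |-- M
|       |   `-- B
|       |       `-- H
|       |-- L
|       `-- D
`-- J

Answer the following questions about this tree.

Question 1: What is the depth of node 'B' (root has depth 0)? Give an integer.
Answer: 4

Derivation:
Path from root to B: K -> A -> F -> M -> B
Depth = number of edges = 4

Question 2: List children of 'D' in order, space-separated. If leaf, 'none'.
Answer: none

Derivation:
Node D's children (from adjacency): (leaf)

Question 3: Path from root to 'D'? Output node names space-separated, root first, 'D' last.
Walk down from root: K -> A -> F -> D

Answer: K A F D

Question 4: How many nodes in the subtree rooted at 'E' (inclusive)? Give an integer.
Subtree rooted at E contains: E, G
Count = 2

Answer: 2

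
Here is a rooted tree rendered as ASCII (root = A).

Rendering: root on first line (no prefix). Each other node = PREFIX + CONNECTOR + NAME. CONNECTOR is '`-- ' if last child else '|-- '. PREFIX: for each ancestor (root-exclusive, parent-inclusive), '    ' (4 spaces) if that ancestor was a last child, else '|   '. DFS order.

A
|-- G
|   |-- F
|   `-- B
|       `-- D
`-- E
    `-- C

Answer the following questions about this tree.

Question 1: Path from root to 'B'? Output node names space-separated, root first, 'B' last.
Walk down from root: A -> G -> B

Answer: A G B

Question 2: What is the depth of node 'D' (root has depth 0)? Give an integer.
Answer: 3

Derivation:
Path from root to D: A -> G -> B -> D
Depth = number of edges = 3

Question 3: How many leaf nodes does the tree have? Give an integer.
Leaves (nodes with no children): C, D, F

Answer: 3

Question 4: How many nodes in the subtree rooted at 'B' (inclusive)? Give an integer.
Subtree rooted at B contains: B, D
Count = 2

Answer: 2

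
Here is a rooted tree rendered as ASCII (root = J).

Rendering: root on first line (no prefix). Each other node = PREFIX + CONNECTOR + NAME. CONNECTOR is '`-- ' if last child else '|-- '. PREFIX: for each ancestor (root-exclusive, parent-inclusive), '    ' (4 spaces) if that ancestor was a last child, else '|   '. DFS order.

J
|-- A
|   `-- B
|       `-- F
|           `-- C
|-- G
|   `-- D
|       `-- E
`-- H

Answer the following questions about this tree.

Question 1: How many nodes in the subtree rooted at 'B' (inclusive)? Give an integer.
Subtree rooted at B contains: B, C, F
Count = 3

Answer: 3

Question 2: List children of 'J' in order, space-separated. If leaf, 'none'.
Node J's children (from adjacency): A, G, H

Answer: A G H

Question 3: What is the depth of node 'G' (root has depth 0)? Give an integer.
Path from root to G: J -> G
Depth = number of edges = 1

Answer: 1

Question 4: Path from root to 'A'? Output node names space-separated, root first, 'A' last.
Walk down from root: J -> A

Answer: J A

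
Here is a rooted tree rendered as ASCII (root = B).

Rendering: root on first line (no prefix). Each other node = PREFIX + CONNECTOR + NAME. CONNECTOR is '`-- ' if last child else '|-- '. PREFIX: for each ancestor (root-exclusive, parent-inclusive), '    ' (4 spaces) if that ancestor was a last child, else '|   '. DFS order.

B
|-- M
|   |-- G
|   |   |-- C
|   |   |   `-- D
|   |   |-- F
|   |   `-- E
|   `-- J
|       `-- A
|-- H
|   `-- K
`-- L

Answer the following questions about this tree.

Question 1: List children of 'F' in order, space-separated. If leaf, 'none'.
Node F's children (from adjacency): (leaf)

Answer: none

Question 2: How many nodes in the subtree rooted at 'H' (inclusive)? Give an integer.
Subtree rooted at H contains: H, K
Count = 2

Answer: 2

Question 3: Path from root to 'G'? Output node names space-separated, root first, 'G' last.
Answer: B M G

Derivation:
Walk down from root: B -> M -> G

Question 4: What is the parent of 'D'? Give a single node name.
Answer: C

Derivation:
Scan adjacency: D appears as child of C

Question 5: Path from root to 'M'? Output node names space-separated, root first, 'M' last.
Answer: B M

Derivation:
Walk down from root: B -> M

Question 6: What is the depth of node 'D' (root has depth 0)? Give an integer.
Path from root to D: B -> M -> G -> C -> D
Depth = number of edges = 4

Answer: 4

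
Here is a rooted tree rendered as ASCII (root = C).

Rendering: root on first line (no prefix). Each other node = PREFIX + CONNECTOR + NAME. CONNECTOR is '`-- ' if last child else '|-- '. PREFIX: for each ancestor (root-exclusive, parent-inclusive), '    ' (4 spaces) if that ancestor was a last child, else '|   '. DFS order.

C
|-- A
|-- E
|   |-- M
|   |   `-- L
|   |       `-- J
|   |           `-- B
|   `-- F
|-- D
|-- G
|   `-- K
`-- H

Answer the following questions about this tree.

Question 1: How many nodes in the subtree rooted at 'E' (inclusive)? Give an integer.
Subtree rooted at E contains: B, E, F, J, L, M
Count = 6

Answer: 6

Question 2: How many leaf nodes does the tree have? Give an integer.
Leaves (nodes with no children): A, B, D, F, H, K

Answer: 6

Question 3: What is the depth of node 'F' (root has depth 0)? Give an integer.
Answer: 2

Derivation:
Path from root to F: C -> E -> F
Depth = number of edges = 2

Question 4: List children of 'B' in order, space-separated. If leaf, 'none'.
Node B's children (from adjacency): (leaf)

Answer: none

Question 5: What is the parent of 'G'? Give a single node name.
Scan adjacency: G appears as child of C

Answer: C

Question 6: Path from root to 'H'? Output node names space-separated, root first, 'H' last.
Answer: C H

Derivation:
Walk down from root: C -> H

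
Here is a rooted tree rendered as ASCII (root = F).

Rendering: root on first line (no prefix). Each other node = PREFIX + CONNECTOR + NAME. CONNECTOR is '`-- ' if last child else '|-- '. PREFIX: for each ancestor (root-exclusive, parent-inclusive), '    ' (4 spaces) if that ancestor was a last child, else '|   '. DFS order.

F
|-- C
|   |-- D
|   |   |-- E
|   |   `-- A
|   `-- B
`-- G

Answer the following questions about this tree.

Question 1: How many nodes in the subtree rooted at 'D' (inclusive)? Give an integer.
Subtree rooted at D contains: A, D, E
Count = 3

Answer: 3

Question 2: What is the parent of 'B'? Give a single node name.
Scan adjacency: B appears as child of C

Answer: C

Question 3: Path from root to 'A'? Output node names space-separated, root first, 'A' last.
Answer: F C D A

Derivation:
Walk down from root: F -> C -> D -> A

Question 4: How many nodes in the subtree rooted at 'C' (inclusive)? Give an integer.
Subtree rooted at C contains: A, B, C, D, E
Count = 5

Answer: 5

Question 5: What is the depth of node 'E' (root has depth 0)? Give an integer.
Path from root to E: F -> C -> D -> E
Depth = number of edges = 3

Answer: 3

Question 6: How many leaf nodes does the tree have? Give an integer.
Leaves (nodes with no children): A, B, E, G

Answer: 4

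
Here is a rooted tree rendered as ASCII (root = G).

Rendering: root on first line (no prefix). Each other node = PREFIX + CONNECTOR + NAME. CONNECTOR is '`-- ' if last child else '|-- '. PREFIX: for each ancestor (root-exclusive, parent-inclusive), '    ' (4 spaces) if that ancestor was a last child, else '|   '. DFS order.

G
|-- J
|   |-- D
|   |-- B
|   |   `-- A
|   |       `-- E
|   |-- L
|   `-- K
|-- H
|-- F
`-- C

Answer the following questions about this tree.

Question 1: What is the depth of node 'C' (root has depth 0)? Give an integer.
Answer: 1

Derivation:
Path from root to C: G -> C
Depth = number of edges = 1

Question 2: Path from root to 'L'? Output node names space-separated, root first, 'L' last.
Walk down from root: G -> J -> L

Answer: G J L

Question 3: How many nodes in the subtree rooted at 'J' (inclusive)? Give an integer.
Answer: 7

Derivation:
Subtree rooted at J contains: A, B, D, E, J, K, L
Count = 7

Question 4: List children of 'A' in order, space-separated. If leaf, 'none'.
Node A's children (from adjacency): E

Answer: E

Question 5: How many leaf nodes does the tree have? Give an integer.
Answer: 7

Derivation:
Leaves (nodes with no children): C, D, E, F, H, K, L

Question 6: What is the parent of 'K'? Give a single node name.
Answer: J

Derivation:
Scan adjacency: K appears as child of J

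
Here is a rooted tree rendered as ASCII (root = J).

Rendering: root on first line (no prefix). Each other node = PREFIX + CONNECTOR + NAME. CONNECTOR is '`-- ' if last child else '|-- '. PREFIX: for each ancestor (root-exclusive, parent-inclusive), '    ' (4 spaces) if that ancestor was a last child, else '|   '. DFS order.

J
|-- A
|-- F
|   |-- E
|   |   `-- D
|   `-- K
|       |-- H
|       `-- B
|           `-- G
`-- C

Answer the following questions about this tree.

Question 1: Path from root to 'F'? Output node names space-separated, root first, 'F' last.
Answer: J F

Derivation:
Walk down from root: J -> F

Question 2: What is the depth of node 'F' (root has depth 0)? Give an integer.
Answer: 1

Derivation:
Path from root to F: J -> F
Depth = number of edges = 1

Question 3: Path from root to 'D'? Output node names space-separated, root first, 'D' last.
Answer: J F E D

Derivation:
Walk down from root: J -> F -> E -> D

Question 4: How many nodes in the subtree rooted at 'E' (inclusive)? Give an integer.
Subtree rooted at E contains: D, E
Count = 2

Answer: 2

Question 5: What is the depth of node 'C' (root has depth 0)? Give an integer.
Answer: 1

Derivation:
Path from root to C: J -> C
Depth = number of edges = 1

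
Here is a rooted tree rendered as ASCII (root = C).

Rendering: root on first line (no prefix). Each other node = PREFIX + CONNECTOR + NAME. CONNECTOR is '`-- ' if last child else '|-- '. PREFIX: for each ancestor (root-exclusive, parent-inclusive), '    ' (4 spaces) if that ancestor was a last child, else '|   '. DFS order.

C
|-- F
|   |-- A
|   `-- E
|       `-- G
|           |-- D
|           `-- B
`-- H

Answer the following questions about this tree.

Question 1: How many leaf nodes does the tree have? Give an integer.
Leaves (nodes with no children): A, B, D, H

Answer: 4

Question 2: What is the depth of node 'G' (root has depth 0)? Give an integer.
Answer: 3

Derivation:
Path from root to G: C -> F -> E -> G
Depth = number of edges = 3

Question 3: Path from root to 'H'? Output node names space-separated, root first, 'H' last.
Answer: C H

Derivation:
Walk down from root: C -> H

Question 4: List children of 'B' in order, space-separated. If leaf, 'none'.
Node B's children (from adjacency): (leaf)

Answer: none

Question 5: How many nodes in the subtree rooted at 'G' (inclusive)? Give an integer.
Subtree rooted at G contains: B, D, G
Count = 3

Answer: 3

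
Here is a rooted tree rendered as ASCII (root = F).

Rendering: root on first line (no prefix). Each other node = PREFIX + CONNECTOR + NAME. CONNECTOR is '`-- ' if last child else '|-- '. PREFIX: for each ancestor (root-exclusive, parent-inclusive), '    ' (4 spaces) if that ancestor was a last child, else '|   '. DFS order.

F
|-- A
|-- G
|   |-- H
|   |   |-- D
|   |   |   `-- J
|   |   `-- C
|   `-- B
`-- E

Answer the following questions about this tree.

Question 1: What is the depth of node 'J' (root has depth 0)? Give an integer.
Path from root to J: F -> G -> H -> D -> J
Depth = number of edges = 4

Answer: 4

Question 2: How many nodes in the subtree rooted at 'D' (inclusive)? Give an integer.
Answer: 2

Derivation:
Subtree rooted at D contains: D, J
Count = 2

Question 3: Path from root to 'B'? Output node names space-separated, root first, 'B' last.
Walk down from root: F -> G -> B

Answer: F G B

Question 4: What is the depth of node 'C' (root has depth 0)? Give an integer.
Path from root to C: F -> G -> H -> C
Depth = number of edges = 3

Answer: 3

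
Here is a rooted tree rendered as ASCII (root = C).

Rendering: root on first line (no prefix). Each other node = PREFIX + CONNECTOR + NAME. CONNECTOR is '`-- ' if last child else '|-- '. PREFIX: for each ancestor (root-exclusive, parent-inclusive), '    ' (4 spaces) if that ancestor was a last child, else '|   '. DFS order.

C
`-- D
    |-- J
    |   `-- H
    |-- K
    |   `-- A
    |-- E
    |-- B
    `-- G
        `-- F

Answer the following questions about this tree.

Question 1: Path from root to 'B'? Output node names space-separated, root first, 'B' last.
Walk down from root: C -> D -> B

Answer: C D B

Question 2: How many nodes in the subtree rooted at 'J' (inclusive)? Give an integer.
Subtree rooted at J contains: H, J
Count = 2

Answer: 2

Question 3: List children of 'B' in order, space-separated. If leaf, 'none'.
Node B's children (from adjacency): (leaf)

Answer: none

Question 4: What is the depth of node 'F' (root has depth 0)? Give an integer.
Answer: 3

Derivation:
Path from root to F: C -> D -> G -> F
Depth = number of edges = 3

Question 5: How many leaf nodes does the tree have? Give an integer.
Answer: 5

Derivation:
Leaves (nodes with no children): A, B, E, F, H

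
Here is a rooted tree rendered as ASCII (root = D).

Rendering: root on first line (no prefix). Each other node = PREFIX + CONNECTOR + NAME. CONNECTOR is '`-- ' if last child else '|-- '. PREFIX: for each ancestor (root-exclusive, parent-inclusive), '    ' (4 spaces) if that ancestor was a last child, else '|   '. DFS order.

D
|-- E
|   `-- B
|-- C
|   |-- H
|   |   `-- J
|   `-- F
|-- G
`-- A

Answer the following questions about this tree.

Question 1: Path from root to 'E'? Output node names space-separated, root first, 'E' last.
Walk down from root: D -> E

Answer: D E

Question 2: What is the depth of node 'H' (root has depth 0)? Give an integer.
Answer: 2

Derivation:
Path from root to H: D -> C -> H
Depth = number of edges = 2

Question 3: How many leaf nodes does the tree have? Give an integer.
Answer: 5

Derivation:
Leaves (nodes with no children): A, B, F, G, J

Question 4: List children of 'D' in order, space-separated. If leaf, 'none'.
Answer: E C G A

Derivation:
Node D's children (from adjacency): E, C, G, A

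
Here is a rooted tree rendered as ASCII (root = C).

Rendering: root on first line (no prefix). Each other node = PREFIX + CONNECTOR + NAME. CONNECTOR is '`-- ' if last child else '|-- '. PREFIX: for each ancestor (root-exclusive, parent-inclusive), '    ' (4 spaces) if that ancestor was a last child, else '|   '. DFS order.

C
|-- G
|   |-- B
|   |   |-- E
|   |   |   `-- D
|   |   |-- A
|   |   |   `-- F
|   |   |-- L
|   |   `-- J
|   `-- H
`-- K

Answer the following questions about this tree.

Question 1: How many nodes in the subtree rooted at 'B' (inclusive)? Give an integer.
Subtree rooted at B contains: A, B, D, E, F, J, L
Count = 7

Answer: 7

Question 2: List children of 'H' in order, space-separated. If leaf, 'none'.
Node H's children (from adjacency): (leaf)

Answer: none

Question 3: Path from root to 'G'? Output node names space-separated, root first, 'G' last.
Walk down from root: C -> G

Answer: C G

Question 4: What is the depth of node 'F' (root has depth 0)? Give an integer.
Path from root to F: C -> G -> B -> A -> F
Depth = number of edges = 4

Answer: 4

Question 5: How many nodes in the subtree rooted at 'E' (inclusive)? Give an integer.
Subtree rooted at E contains: D, E
Count = 2

Answer: 2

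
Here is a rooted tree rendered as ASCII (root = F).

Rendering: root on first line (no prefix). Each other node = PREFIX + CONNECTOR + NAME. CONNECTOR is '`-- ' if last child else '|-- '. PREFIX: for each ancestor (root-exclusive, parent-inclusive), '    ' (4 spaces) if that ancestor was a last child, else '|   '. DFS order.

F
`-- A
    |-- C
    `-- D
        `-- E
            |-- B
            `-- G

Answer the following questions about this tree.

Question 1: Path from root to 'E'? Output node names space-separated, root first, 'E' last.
Answer: F A D E

Derivation:
Walk down from root: F -> A -> D -> E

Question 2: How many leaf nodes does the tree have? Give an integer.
Leaves (nodes with no children): B, C, G

Answer: 3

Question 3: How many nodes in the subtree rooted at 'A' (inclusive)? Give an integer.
Subtree rooted at A contains: A, B, C, D, E, G
Count = 6

Answer: 6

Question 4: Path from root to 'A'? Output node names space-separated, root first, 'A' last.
Walk down from root: F -> A

Answer: F A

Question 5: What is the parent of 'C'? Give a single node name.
Answer: A

Derivation:
Scan adjacency: C appears as child of A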